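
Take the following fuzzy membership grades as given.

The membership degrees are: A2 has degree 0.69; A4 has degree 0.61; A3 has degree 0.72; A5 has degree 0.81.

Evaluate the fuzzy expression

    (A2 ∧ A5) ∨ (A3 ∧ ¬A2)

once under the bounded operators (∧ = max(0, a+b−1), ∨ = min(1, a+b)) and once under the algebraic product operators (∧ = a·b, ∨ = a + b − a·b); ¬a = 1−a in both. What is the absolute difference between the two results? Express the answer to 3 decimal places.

Under bounded:
  A2 ∧ A5 = max(0, a+b−1) on (0.69, 0.81) = 0.50
  ¬A2 = 1 − 0.69 = 0.31
  A3 ∧ ¬A2 = max(0, a+b−1) on (0.72, 0.31) = 0.03
  (A2 ∧ A5) ∨ (A3 ∧ ¬A2) = min(1, a+b) on (0.50, 0.03) = 0.53
  → value = 0.5300
Under algebraic product:
  A2 ∧ A5 = a·b on (0.6900, 0.8100) = 0.5589
  ¬A2 = 1 − 0.6900 = 0.3100
  A3 ∧ ¬A2 = a·b on (0.7200, 0.3100) = 0.2232
  (A2 ∧ A5) ∨ (A3 ∧ ¬A2) = a + b − a·b on (0.5589, 0.2232) = 0.6574
  → value = 0.6574
|0.5300 − 0.6574| = 0.127

0.127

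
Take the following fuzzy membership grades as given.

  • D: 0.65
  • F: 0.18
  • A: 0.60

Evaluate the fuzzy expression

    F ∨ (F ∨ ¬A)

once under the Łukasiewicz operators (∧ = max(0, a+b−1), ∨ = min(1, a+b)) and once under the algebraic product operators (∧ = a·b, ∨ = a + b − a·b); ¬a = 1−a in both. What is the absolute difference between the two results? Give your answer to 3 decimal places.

Under Łukasiewicz:
  ¬A = 1 − 0.60 = 0.40
  F ∨ ¬A = min(1, a+b) on (0.18, 0.40) = 0.58
  F ∨ (F ∨ ¬A) = min(1, a+b) on (0.18, 0.58) = 0.76
  → value = 0.7600
Under algebraic product:
  ¬A = 1 − 0.6000 = 0.4000
  F ∨ ¬A = a + b − a·b on (0.1800, 0.4000) = 0.5080
  F ∨ (F ∨ ¬A) = a + b − a·b on (0.1800, 0.5080) = 0.5966
  → value = 0.5966
|0.7600 − 0.5966| = 0.163

0.163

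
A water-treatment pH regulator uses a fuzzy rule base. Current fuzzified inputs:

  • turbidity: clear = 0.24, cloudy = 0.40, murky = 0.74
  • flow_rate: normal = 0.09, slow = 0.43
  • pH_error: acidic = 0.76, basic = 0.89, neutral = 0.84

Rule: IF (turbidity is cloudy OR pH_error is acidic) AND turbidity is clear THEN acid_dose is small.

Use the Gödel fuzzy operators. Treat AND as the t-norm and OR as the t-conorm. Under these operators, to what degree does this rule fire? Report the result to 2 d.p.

firing strength: (cloudy=0.40 OR acidic=0.76) = 0.76; AND[min(a, b)] with clear=0.24 → w = 0.24

0.24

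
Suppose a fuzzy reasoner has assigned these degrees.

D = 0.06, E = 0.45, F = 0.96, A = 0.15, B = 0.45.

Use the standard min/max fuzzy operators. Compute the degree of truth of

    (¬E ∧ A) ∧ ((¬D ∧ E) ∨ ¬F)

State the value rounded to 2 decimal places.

¬E = 1 − 0.45 = 0.55
¬E ∧ A = min(a, b) on (0.55, 0.15) = 0.15
¬D = 1 − 0.06 = 0.94
¬D ∧ E = min(a, b) on (0.94, 0.45) = 0.45
¬F = 1 − 0.96 = 0.04
(¬D ∧ E) ∨ ¬F = max(a, b) on (0.45, 0.04) = 0.45
(¬E ∧ A) ∧ ((¬D ∧ E) ∨ ¬F) = min(a, b) on (0.15, 0.45) = 0.15

0.15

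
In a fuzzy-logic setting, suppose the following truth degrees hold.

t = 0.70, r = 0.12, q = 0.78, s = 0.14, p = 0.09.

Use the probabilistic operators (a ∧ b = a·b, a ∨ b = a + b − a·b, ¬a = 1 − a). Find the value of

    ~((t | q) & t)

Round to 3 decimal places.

0.346

t | q = a + b − a·b on (0.7000, 0.7800) = 0.9340
(t | q) & t = a·b on (0.9340, 0.7000) = 0.6538
~((t | q) & t) = 1 − 0.6538 = 0.3462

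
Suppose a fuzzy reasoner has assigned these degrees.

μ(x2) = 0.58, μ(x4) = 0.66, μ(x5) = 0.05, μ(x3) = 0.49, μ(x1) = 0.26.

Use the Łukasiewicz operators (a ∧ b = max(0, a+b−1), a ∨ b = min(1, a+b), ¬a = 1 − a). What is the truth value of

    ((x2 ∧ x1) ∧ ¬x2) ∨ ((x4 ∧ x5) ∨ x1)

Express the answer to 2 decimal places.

0.26

x2 ∧ x1 = max(0, a+b−1) on (0.58, 0.26) = 0.00
¬x2 = 1 − 0.58 = 0.42
(x2 ∧ x1) ∧ ¬x2 = max(0, a+b−1) on (0.00, 0.42) = 0.00
x4 ∧ x5 = max(0, a+b−1) on (0.66, 0.05) = 0.00
(x4 ∧ x5) ∨ x1 = min(1, a+b) on (0.00, 0.26) = 0.26
((x2 ∧ x1) ∧ ¬x2) ∨ ((x4 ∧ x5) ∨ x1) = min(1, a+b) on (0.00, 0.26) = 0.26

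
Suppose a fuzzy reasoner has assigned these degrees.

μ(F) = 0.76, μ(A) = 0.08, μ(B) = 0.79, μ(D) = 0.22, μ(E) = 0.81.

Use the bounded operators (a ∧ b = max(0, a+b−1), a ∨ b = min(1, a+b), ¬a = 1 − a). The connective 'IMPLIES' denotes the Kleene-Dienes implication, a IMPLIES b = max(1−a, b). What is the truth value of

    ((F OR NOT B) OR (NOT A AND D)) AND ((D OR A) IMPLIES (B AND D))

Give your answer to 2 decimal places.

0.70

NOT B = 1 − 0.79 = 0.21
F OR NOT B = min(1, a+b) on (0.76, 0.21) = 0.97
NOT A = 1 − 0.08 = 0.92
NOT A AND D = max(0, a+b−1) on (0.92, 0.22) = 0.14
(F OR NOT B) OR (NOT A AND D) = min(1, a+b) on (0.97, 0.14) = 1.00
D OR A = min(1, a+b) on (0.22, 0.08) = 0.30
B AND D = max(0, a+b−1) on (0.79, 0.22) = 0.01
(D OR A) IMPLIES (B AND D)  [Kleene-Dienes: max(1−a, b)] with a=0.30, b=0.01 → 0.70
((F OR NOT B) OR (NOT A AND D)) AND ((D OR A) IMPLIES (B AND D)) = max(0, a+b−1) on (1.00, 0.70) = 0.70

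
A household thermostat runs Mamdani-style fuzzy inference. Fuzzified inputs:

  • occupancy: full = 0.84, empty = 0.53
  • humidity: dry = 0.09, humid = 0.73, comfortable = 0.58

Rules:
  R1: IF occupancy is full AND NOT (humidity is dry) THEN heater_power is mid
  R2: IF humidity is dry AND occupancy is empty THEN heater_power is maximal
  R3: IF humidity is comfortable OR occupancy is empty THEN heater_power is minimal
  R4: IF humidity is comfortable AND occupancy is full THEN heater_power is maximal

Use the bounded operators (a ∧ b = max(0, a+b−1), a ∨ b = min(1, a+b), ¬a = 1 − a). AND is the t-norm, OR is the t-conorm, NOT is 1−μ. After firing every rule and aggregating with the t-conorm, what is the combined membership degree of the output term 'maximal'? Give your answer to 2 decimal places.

0.42

R1: full=0.84, ¬dry=1−0.09=0.91; AND[max(0, a+b−1)] → w = 0.75
R2: dry=0.09, empty=0.53; AND[max(0, a+b−1)] → w = 0.00
R3: comfortable=0.58, empty=0.53; OR[min(1, a+b)] → w = 1.00
R4: comfortable=0.58, full=0.84; AND[max(0, a+b−1)] → w = 0.42
Rules with consequent 'maximal': {R2, R4} → strengths 0.00, 0.42
Aggregate via t-conorm [min(1, a+b)]: 0.42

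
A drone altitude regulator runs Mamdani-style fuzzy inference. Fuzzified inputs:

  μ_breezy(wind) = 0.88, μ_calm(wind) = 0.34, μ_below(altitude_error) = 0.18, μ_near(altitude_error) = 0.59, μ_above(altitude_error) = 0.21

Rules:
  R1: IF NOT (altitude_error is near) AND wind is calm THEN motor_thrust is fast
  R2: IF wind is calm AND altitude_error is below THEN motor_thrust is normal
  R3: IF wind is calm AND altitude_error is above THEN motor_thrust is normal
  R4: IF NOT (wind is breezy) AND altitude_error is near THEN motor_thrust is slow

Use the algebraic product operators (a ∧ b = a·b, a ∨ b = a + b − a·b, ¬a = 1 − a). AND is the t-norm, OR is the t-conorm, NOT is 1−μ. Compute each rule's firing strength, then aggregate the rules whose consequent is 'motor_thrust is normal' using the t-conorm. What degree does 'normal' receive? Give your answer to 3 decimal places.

R1: ¬near=1−0.59=0.41, calm=0.34; AND[a·b] → w = 0.1394
R2: calm=0.34, below=0.18; AND[a·b] → w = 0.0612
R3: calm=0.34, above=0.21; AND[a·b] → w = 0.0714
R4: ¬breezy=1−0.88=0.12, near=0.59; AND[a·b] → w = 0.0708
Rules with consequent 'normal': {R2, R3} → strengths 0.0612, 0.0714
Aggregate via t-conorm [a + b − a·b]: 0.1282

0.128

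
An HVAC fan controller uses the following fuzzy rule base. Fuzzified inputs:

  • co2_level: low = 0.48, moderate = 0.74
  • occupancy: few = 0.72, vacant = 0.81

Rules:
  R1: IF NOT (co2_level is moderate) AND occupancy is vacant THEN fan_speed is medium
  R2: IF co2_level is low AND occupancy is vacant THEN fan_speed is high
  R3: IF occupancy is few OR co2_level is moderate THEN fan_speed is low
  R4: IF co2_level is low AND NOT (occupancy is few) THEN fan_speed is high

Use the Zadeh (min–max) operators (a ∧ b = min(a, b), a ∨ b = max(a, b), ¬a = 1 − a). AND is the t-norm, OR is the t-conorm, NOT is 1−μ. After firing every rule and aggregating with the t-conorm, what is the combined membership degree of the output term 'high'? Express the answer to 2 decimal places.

R1: ¬moderate=1−0.74=0.26, vacant=0.81; AND[min(a, b)] → w = 0.26
R2: low=0.48, vacant=0.81; AND[min(a, b)] → w = 0.48
R3: few=0.72, moderate=0.74; OR[max(a, b)] → w = 0.74
R4: low=0.48, ¬few=1−0.72=0.28; AND[min(a, b)] → w = 0.28
Rules with consequent 'high': {R2, R4} → strengths 0.48, 0.28
Aggregate via t-conorm [max(a, b)]: 0.48

0.48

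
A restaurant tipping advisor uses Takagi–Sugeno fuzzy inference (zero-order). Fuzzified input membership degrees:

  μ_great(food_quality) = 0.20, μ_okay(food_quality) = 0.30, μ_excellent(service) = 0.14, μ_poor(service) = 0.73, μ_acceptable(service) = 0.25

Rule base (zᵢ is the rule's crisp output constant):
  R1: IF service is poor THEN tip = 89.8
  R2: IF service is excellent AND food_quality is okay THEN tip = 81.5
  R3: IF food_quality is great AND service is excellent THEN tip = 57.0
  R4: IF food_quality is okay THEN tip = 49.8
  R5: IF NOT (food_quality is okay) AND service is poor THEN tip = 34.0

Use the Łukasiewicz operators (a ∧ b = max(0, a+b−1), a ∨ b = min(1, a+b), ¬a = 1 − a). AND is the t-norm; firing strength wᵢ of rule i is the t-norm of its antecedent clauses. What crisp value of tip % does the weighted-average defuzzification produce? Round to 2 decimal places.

65.15

R1 (z=89.8): poor=0.73 → w = 0.73
R2 (z=81.5): excellent=0.14, okay=0.30; AND[max(0, a+b−1)] → w = 0.00
R3 (z=57.0): great=0.20, excellent=0.14; AND[max(0, a+b−1)] → w = 0.00
R4 (z=49.8): okay=0.30 → w = 0.30
R5 (z=34.0): ¬okay=1−0.30=0.70, poor=0.73; AND[max(0, a+b−1)] → w = 0.43
Weighted average = (0.73·89.8 + 0.00·81.5 + 0.00·57.0 + 0.30·49.8 + 0.43·34.0) / (0.73 + 0.00 + 0.00 + 0.30 + 0.43)
  = 95.1140 / 1.4600 = 65.15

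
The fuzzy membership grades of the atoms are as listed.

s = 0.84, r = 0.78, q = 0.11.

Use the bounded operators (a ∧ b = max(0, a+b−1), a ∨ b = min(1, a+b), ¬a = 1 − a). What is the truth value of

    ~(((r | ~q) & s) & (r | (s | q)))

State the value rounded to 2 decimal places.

~q = 1 − 0.11 = 0.89
r | ~q = min(1, a+b) on (0.78, 0.89) = 1.00
(r | ~q) & s = max(0, a+b−1) on (1.00, 0.84) = 0.84
s | q = min(1, a+b) on (0.84, 0.11) = 0.95
r | (s | q) = min(1, a+b) on (0.78, 0.95) = 1.00
((r | ~q) & s) & (r | (s | q)) = max(0, a+b−1) on (0.84, 1.00) = 0.84
~(((r | ~q) & s) & (r | (s | q))) = 1 − 0.84 = 0.16

0.16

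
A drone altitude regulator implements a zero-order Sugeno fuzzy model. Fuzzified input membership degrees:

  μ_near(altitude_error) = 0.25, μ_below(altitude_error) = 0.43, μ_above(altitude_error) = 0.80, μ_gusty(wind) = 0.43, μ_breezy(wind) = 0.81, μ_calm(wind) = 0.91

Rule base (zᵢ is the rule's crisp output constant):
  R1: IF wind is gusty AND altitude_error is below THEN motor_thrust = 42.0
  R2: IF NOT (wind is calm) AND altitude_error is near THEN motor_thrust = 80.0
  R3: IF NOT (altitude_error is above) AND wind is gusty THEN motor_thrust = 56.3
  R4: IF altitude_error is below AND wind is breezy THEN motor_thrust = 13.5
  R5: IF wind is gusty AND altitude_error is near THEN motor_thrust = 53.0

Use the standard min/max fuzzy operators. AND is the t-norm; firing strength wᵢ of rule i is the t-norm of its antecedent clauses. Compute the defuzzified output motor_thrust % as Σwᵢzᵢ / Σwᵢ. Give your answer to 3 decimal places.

39.696

R1 (z=42.0): gusty=0.43, below=0.43; AND[min(a, b)] → w = 0.43
R2 (z=80.0): ¬calm=1−0.91=0.09, near=0.25; AND[min(a, b)] → w = 0.09
R3 (z=56.3): ¬above=1−0.80=0.20, gusty=0.43; AND[min(a, b)] → w = 0.20
R4 (z=13.5): below=0.43, breezy=0.81; AND[min(a, b)] → w = 0.43
R5 (z=53.0): gusty=0.43, near=0.25; AND[min(a, b)] → w = 0.25
Weighted average = (0.43·42.0 + 0.09·80.0 + 0.20·56.3 + 0.43·13.5 + 0.25·53.0) / (0.43 + 0.09 + 0.20 + 0.43 + 0.25)
  = 55.5750 / 1.4000 = 39.696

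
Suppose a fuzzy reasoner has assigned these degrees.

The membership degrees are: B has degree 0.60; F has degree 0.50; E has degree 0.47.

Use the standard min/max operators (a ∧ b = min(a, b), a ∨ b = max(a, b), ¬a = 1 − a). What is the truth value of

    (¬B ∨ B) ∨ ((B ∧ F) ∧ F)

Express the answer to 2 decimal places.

¬B = 1 − 0.60 = 0.40
¬B ∨ B = max(a, b) on (0.40, 0.60) = 0.60
B ∧ F = min(a, b) on (0.60, 0.50) = 0.50
(B ∧ F) ∧ F = min(a, b) on (0.50, 0.50) = 0.50
(¬B ∨ B) ∨ ((B ∧ F) ∧ F) = max(a, b) on (0.60, 0.50) = 0.60

0.60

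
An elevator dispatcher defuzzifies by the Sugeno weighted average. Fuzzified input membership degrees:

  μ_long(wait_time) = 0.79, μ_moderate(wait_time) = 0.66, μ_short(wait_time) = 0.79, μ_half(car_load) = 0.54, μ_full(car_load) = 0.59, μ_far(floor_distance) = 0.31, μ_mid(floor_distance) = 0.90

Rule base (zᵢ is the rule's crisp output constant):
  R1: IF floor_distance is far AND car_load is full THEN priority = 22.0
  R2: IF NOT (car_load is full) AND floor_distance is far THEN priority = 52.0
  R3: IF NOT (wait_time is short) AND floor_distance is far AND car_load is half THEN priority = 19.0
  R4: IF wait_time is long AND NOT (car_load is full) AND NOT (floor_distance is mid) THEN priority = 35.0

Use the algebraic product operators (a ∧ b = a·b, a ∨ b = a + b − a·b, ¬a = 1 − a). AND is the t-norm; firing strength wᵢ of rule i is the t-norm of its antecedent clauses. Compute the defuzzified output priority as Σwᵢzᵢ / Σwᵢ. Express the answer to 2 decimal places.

R1 (z=22.0): far=0.31, full=0.59; AND[a·b] → w = 0.1829
R2 (z=52.0): ¬full=1−0.59=0.41, far=0.31; AND[a·b] → w = 0.1271
R3 (z=19.0): ¬short=1−0.79=0.21, far=0.31, half=0.54; AND[a·b] → w = 0.0352
R4 (z=35.0): long=0.79, ¬full=1−0.59=0.41, ¬mid=1−0.90=0.10; AND[a·b] → w = 0.0324
Weighted average = (0.1829·22.0 + 0.1271·52.0 + 0.0352·19.0 + 0.0324·35.0) / (0.1829 + 0.1271 + 0.0352 + 0.0324)
  = 12.4346 / 0.3775 = 32.94

32.94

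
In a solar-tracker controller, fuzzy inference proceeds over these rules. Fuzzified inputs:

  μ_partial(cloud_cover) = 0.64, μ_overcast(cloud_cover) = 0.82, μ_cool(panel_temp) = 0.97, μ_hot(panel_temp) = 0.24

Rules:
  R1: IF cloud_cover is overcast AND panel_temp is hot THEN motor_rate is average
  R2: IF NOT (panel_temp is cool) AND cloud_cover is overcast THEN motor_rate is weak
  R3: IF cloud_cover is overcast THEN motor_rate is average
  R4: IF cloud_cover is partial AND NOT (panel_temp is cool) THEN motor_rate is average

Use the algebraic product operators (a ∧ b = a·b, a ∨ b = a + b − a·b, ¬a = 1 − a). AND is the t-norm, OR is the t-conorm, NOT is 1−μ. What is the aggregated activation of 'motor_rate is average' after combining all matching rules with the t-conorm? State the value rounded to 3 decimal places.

0.858

R1: overcast=0.82, hot=0.24; AND[a·b] → w = 0.1968
R2: ¬cool=1−0.97=0.03, overcast=0.82; AND[a·b] → w = 0.0246
R3: overcast=0.82 → w = 0.8200
R4: partial=0.64, ¬cool=1−0.97=0.03; AND[a·b] → w = 0.0192
Rules with consequent 'average': {R1, R3, R4} → strengths 0.1968, 0.8200, 0.0192
Aggregate via t-conorm [a + b − a·b]: 0.8582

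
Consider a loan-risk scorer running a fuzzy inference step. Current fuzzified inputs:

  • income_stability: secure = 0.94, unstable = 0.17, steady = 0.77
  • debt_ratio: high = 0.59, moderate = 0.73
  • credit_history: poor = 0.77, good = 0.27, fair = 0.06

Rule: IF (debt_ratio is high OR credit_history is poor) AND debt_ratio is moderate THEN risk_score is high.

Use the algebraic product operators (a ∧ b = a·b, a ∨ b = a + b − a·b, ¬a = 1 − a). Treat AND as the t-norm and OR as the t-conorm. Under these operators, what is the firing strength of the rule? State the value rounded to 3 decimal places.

0.661

firing strength: (high=0.59 OR poor=0.77) = 0.9057; AND[a·b] with moderate=0.73 → w = 0.6612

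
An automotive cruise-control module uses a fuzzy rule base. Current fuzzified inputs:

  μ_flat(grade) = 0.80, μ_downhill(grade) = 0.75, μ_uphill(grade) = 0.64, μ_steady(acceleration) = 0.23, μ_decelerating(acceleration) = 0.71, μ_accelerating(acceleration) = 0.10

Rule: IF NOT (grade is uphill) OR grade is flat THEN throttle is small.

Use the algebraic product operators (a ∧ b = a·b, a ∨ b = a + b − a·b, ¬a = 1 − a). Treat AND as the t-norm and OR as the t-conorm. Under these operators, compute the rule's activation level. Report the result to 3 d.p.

firing strength: ¬uphill=1−0.64=0.36, flat=0.80; OR[a + b − a·b] → w = 0.8720

0.872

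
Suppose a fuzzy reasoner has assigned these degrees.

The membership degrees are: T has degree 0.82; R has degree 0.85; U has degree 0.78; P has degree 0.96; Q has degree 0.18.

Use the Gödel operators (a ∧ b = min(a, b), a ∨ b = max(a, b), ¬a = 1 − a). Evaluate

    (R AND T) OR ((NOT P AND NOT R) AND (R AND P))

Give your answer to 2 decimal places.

0.82

R AND T = min(a, b) on (0.85, 0.82) = 0.82
NOT P = 1 − 0.96 = 0.04
NOT R = 1 − 0.85 = 0.15
NOT P AND NOT R = min(a, b) on (0.04, 0.15) = 0.04
R AND P = min(a, b) on (0.85, 0.96) = 0.85
(NOT P AND NOT R) AND (R AND P) = min(a, b) on (0.04, 0.85) = 0.04
(R AND T) OR ((NOT P AND NOT R) AND (R AND P)) = max(a, b) on (0.82, 0.04) = 0.82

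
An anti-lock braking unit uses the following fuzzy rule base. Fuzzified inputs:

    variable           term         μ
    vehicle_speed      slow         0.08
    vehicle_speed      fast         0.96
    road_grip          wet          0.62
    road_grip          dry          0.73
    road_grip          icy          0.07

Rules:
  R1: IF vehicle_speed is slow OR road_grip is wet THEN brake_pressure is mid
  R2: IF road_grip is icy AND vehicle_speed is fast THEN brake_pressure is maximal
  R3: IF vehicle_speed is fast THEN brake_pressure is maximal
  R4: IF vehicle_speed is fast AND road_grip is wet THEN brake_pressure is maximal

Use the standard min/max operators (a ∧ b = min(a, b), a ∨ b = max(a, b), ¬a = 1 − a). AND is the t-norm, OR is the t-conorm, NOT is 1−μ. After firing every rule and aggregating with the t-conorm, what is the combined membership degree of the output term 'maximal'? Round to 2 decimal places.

0.96

R1: slow=0.08, wet=0.62; OR[max(a, b)] → w = 0.62
R2: icy=0.07, fast=0.96; AND[min(a, b)] → w = 0.07
R3: fast=0.96 → w = 0.96
R4: fast=0.96, wet=0.62; AND[min(a, b)] → w = 0.62
Rules with consequent 'maximal': {R2, R3, R4} → strengths 0.07, 0.96, 0.62
Aggregate via t-conorm [max(a, b)]: 0.96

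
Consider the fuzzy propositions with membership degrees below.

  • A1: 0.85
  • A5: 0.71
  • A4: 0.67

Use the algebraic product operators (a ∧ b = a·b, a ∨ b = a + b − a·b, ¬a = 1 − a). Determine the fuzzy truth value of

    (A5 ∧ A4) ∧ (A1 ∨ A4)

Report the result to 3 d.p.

A5 ∧ A4 = a·b on (0.7100, 0.6700) = 0.4757
A1 ∨ A4 = a + b − a·b on (0.8500, 0.6700) = 0.9505
(A5 ∧ A4) ∧ (A1 ∨ A4) = a·b on (0.4757, 0.9505) = 0.4522

0.452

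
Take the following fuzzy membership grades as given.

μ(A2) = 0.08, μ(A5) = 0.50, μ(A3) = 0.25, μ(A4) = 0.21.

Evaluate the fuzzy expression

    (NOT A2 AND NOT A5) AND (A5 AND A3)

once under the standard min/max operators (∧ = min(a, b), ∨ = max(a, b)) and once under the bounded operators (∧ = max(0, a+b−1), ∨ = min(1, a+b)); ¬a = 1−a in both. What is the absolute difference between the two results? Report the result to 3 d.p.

0.250

Under standard min/max:
  NOT A2 = 1 − 0.08 = 0.92
  NOT A5 = 1 − 0.50 = 0.50
  NOT A2 AND NOT A5 = min(a, b) on (0.92, 0.50) = 0.50
  A5 AND A3 = min(a, b) on (0.50, 0.25) = 0.25
  (NOT A2 AND NOT A5) AND (A5 AND A3) = min(a, b) on (0.50, 0.25) = 0.25
  → value = 0.2500
Under bounded:
  NOT A2 = 1 − 0.08 = 0.92
  NOT A5 = 1 − 0.50 = 0.50
  NOT A2 AND NOT A5 = max(0, a+b−1) on (0.92, 0.50) = 0.42
  A5 AND A3 = max(0, a+b−1) on (0.50, 0.25) = 0.00
  (NOT A2 AND NOT A5) AND (A5 AND A3) = max(0, a+b−1) on (0.42, 0.00) = 0.00
  → value = 0.0000
|0.2500 − 0.0000| = 0.250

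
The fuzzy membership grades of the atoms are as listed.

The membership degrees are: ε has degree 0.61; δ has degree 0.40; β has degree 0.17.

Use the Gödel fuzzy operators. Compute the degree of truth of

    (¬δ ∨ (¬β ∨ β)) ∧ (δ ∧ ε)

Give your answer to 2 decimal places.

0.40

¬δ = 1 − 0.40 = 0.60
¬β = 1 − 0.17 = 0.83
¬β ∨ β = max(a, b) on (0.83, 0.17) = 0.83
¬δ ∨ (¬β ∨ β) = max(a, b) on (0.60, 0.83) = 0.83
δ ∧ ε = min(a, b) on (0.40, 0.61) = 0.40
(¬δ ∨ (¬β ∨ β)) ∧ (δ ∧ ε) = min(a, b) on (0.83, 0.40) = 0.40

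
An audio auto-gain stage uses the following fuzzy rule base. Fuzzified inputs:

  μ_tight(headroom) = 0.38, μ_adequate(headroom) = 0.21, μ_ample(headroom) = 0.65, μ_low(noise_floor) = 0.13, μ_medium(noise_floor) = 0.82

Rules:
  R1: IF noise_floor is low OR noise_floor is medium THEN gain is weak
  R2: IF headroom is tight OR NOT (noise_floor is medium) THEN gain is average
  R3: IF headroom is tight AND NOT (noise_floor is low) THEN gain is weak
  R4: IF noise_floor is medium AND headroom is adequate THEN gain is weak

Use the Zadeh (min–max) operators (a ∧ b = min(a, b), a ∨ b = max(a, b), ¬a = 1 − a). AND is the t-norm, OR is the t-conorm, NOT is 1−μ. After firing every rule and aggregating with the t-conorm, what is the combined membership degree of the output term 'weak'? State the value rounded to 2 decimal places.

0.82

R1: low=0.13, medium=0.82; OR[max(a, b)] → w = 0.82
R2: tight=0.38, ¬medium=1−0.82=0.18; OR[max(a, b)] → w = 0.38
R3: tight=0.38, ¬low=1−0.13=0.87; AND[min(a, b)] → w = 0.38
R4: medium=0.82, adequate=0.21; AND[min(a, b)] → w = 0.21
Rules with consequent 'weak': {R1, R3, R4} → strengths 0.82, 0.38, 0.21
Aggregate via t-conorm [max(a, b)]: 0.82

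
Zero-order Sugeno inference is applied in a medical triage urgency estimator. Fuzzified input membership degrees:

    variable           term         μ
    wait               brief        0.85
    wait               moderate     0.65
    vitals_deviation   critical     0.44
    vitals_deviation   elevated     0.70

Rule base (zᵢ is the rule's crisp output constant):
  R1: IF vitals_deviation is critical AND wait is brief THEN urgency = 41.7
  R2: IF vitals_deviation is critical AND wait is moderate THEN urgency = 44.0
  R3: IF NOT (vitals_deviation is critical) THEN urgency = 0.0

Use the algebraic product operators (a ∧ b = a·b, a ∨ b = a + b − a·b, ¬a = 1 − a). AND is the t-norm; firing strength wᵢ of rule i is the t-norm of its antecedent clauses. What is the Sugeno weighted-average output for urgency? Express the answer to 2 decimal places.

R1 (z=41.7): critical=0.44, brief=0.85; AND[a·b] → w = 0.3740
R2 (z=44.0): critical=0.44, moderate=0.65; AND[a·b] → w = 0.2860
R3 (z=0.0): ¬critical=1−0.44=0.56 → w = 0.5600
Weighted average = (0.3740·41.7 + 0.2860·44.0 + 0.5600·0.0) / (0.3740 + 0.2860 + 0.5600)
  = 28.1798 / 1.2200 = 23.10

23.10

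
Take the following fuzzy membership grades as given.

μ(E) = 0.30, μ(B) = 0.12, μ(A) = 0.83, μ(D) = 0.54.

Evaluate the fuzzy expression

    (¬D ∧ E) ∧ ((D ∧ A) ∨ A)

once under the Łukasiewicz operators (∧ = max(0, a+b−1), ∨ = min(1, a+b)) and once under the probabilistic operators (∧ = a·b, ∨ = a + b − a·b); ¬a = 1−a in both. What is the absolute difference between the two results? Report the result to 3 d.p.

0.125

Under Łukasiewicz:
  ¬D = 1 − 0.54 = 0.46
  ¬D ∧ E = max(0, a+b−1) on (0.46, 0.30) = 0.00
  D ∧ A = max(0, a+b−1) on (0.54, 0.83) = 0.37
  (D ∧ A) ∨ A = min(1, a+b) on (0.37, 0.83) = 1.00
  (¬D ∧ E) ∧ ((D ∧ A) ∨ A) = max(0, a+b−1) on (0.00, 1.00) = 0.00
  → value = 0.0000
Under probabilistic:
  ¬D = 1 − 0.5400 = 0.4600
  ¬D ∧ E = a·b on (0.4600, 0.3000) = 0.1380
  D ∧ A = a·b on (0.5400, 0.8300) = 0.4482
  (D ∧ A) ∨ A = a + b − a·b on (0.4482, 0.8300) = 0.9062
  (¬D ∧ E) ∧ ((D ∧ A) ∨ A) = a·b on (0.1380, 0.9062) = 0.1251
  → value = 0.1251
|0.0000 − 0.1251| = 0.125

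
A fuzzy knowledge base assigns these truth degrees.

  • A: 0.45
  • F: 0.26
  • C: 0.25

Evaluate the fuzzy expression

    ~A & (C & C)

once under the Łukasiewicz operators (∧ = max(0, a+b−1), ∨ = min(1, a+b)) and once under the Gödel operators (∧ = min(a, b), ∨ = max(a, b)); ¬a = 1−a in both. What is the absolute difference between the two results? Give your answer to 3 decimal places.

0.250

Under Łukasiewicz:
  ~A = 1 − 0.45 = 0.55
  C & C = max(0, a+b−1) on (0.25, 0.25) = 0.00
  ~A & (C & C) = max(0, a+b−1) on (0.55, 0.00) = 0.00
  → value = 0.0000
Under Gödel:
  ~A = 1 − 0.45 = 0.55
  C & C = min(a, b) on (0.25, 0.25) = 0.25
  ~A & (C & C) = min(a, b) on (0.55, 0.25) = 0.25
  → value = 0.2500
|0.0000 − 0.2500| = 0.250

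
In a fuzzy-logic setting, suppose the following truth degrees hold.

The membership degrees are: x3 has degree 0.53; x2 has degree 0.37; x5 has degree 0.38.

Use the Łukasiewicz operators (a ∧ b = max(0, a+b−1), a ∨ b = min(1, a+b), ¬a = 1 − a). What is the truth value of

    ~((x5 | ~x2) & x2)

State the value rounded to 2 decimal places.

~x2 = 1 − 0.37 = 0.63
x5 | ~x2 = min(1, a+b) on (0.38, 0.63) = 1.00
(x5 | ~x2) & x2 = max(0, a+b−1) on (1.00, 0.37) = 0.37
~((x5 | ~x2) & x2) = 1 − 0.37 = 0.63

0.63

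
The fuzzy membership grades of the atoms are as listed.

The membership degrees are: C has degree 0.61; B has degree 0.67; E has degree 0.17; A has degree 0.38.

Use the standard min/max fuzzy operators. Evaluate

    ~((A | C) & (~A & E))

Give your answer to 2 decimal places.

A | C = max(a, b) on (0.38, 0.61) = 0.61
~A = 1 − 0.38 = 0.62
~A & E = min(a, b) on (0.62, 0.17) = 0.17
(A | C) & (~A & E) = min(a, b) on (0.61, 0.17) = 0.17
~((A | C) & (~A & E)) = 1 − 0.17 = 0.83

0.83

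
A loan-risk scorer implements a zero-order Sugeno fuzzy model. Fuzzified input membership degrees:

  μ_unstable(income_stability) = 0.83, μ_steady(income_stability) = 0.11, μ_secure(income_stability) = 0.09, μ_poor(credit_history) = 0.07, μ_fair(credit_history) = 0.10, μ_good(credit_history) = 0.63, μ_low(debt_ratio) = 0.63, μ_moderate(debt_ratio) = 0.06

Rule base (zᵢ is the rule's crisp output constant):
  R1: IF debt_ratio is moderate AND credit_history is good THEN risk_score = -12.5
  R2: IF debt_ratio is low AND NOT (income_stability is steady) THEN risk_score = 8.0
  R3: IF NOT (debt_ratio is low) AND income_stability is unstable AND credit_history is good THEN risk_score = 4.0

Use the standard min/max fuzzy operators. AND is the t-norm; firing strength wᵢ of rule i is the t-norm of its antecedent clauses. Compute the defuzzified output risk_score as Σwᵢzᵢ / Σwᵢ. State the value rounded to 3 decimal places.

R1 (z=-12.5): moderate=0.06, good=0.63; AND[min(a, b)] → w = 0.06
R2 (z=8.0): low=0.63, ¬steady=1−0.11=0.89; AND[min(a, b)] → w = 0.63
R3 (z=4.0): ¬low=1−0.63=0.37, unstable=0.83, good=0.63; AND[min(a, b)] → w = 0.37
Weighted average = (0.06·-12.5 + 0.63·8.0 + 0.37·4.0) / (0.06 + 0.63 + 0.37)
  = 5.7700 / 1.0600 = 5.443

5.443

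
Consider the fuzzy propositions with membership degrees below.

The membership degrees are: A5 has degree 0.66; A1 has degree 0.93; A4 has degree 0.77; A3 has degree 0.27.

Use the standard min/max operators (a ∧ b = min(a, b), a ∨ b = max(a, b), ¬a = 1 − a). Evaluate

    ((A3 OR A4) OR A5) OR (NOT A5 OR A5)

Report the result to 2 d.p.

0.77

A3 OR A4 = max(a, b) on (0.27, 0.77) = 0.77
(A3 OR A4) OR A5 = max(a, b) on (0.77, 0.66) = 0.77
NOT A5 = 1 − 0.66 = 0.34
NOT A5 OR A5 = max(a, b) on (0.34, 0.66) = 0.66
((A3 OR A4) OR A5) OR (NOT A5 OR A5) = max(a, b) on (0.77, 0.66) = 0.77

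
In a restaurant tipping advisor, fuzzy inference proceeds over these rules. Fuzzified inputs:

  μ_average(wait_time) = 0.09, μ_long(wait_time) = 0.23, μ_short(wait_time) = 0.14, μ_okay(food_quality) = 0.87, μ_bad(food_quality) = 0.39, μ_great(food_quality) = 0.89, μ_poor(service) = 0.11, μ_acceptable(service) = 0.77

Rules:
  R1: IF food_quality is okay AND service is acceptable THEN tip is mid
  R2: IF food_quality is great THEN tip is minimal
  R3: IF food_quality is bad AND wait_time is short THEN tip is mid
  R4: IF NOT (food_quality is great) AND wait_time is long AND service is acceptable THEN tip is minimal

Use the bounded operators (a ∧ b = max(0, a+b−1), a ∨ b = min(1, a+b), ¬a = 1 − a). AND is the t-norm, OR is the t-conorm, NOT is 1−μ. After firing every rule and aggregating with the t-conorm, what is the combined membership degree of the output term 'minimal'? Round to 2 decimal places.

R1: okay=0.87, acceptable=0.77; AND[max(0, a+b−1)] → w = 0.64
R2: great=0.89 → w = 0.89
R3: bad=0.39, short=0.14; AND[max(0, a+b−1)] → w = 0.00
R4: ¬great=1−0.89=0.11, long=0.23, acceptable=0.77; AND[max(0, a+b−1)] → w = 0.00
Rules with consequent 'minimal': {R2, R4} → strengths 0.89, 0.00
Aggregate via t-conorm [min(1, a+b)]: 0.89

0.89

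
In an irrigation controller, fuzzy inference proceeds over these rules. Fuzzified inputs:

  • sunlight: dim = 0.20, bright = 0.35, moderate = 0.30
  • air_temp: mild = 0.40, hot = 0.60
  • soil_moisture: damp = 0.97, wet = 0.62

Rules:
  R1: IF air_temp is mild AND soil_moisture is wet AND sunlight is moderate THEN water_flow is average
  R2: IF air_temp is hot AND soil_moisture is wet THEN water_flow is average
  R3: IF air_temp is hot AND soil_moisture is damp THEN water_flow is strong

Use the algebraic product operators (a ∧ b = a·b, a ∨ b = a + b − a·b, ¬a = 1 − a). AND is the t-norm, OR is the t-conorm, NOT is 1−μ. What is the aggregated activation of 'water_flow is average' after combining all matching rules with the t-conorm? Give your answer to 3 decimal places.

0.419

R1: mild=0.40, wet=0.62, moderate=0.30; AND[a·b] → w = 0.0744
R2: hot=0.60, wet=0.62; AND[a·b] → w = 0.3720
R3: hot=0.60, damp=0.97; AND[a·b] → w = 0.5820
Rules with consequent 'average': {R1, R2} → strengths 0.0744, 0.3720
Aggregate via t-conorm [a + b − a·b]: 0.4187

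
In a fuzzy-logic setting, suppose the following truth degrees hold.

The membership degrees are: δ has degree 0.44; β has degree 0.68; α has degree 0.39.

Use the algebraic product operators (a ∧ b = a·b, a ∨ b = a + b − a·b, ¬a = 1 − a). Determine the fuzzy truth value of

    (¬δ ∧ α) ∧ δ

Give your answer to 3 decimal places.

0.096

¬δ = 1 − 0.4400 = 0.5600
¬δ ∧ α = a·b on (0.5600, 0.3900) = 0.2184
(¬δ ∧ α) ∧ δ = a·b on (0.2184, 0.4400) = 0.0961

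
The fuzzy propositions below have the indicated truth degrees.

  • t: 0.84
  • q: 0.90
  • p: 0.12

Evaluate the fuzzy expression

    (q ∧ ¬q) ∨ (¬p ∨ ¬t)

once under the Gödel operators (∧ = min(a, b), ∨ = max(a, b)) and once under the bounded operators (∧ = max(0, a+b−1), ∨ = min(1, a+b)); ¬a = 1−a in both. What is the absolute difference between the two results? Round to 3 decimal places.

0.120

Under Gödel:
  ¬q = 1 − 0.90 = 0.10
  q ∧ ¬q = min(a, b) on (0.90, 0.10) = 0.10
  ¬p = 1 − 0.12 = 0.88
  ¬t = 1 − 0.84 = 0.16
  ¬p ∨ ¬t = max(a, b) on (0.88, 0.16) = 0.88
  (q ∧ ¬q) ∨ (¬p ∨ ¬t) = max(a, b) on (0.10, 0.88) = 0.88
  → value = 0.8800
Under bounded:
  ¬q = 1 − 0.90 = 0.10
  q ∧ ¬q = max(0, a+b−1) on (0.90, 0.10) = 0.00
  ¬p = 1 − 0.12 = 0.88
  ¬t = 1 − 0.84 = 0.16
  ¬p ∨ ¬t = min(1, a+b) on (0.88, 0.16) = 1.00
  (q ∧ ¬q) ∨ (¬p ∨ ¬t) = min(1, a+b) on (0.00, 1.00) = 1.00
  → value = 1.0000
|0.8800 − 1.0000| = 0.120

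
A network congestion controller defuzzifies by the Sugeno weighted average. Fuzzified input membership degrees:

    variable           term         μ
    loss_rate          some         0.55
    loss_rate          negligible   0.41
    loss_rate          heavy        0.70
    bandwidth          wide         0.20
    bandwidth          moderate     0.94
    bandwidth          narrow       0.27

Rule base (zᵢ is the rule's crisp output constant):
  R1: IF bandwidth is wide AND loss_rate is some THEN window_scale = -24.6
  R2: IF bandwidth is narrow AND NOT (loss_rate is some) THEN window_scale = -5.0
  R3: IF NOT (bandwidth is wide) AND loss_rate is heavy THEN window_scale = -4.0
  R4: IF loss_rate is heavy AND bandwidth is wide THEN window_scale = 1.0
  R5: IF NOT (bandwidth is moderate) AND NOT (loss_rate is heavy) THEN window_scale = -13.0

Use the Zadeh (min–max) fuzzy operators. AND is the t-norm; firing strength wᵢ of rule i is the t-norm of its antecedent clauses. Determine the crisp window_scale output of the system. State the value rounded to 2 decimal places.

-6.75

R1 (z=-24.6): wide=0.20, some=0.55; AND[min(a, b)] → w = 0.20
R2 (z=-5.0): narrow=0.27, ¬some=1−0.55=0.45; AND[min(a, b)] → w = 0.27
R3 (z=-4.0): ¬wide=1−0.20=0.80, heavy=0.70; AND[min(a, b)] → w = 0.70
R4 (z=1.0): heavy=0.70, wide=0.20; AND[min(a, b)] → w = 0.20
R5 (z=-13.0): ¬moderate=1−0.94=0.06, ¬heavy=1−0.70=0.30; AND[min(a, b)] → w = 0.06
Weighted average = (0.20·-24.6 + 0.27·-5.0 + 0.70·-4.0 + 0.20·1.0 + 0.06·-13.0) / (0.20 + 0.27 + 0.70 + 0.20 + 0.06)
  = -9.6500 / 1.4300 = -6.75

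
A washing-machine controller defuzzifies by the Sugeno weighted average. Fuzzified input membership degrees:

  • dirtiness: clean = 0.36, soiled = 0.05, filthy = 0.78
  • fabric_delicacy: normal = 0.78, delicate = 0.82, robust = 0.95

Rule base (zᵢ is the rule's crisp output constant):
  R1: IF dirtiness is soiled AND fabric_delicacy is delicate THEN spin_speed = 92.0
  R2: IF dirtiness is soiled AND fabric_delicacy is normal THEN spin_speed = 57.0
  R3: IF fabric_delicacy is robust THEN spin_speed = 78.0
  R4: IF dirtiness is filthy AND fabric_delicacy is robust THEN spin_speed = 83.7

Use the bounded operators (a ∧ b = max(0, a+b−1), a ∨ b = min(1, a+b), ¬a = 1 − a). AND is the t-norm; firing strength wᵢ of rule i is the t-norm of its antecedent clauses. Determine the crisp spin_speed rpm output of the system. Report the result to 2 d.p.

80.48

R1 (z=92.0): soiled=0.05, delicate=0.82; AND[max(0, a+b−1)] → w = 0.00
R2 (z=57.0): soiled=0.05, normal=0.78; AND[max(0, a+b−1)] → w = 0.00
R3 (z=78.0): robust=0.95 → w = 0.95
R4 (z=83.7): filthy=0.78, robust=0.95; AND[max(0, a+b−1)] → w = 0.73
Weighted average = (0.00·92.0 + 0.00·57.0 + 0.95·78.0 + 0.73·83.7) / (0.00 + 0.00 + 0.95 + 0.73)
  = 135.2010 / 1.6800 = 80.48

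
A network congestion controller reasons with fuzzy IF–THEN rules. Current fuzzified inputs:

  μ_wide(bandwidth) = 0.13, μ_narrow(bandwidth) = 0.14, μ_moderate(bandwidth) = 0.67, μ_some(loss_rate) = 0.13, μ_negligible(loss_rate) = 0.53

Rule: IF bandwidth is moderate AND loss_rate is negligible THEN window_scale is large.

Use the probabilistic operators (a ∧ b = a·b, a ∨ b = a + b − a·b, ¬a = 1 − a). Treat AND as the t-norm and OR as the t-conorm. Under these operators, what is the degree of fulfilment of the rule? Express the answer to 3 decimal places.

0.355

firing strength: moderate=0.67, negligible=0.53; AND[a·b] → w = 0.3551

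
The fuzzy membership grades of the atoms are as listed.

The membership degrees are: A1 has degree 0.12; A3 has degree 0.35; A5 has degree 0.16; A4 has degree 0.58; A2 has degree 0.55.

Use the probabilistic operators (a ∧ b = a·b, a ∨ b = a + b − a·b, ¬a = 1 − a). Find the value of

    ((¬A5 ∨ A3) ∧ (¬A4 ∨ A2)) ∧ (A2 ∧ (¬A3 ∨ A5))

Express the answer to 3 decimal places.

0.257

¬A5 = 1 − 0.1600 = 0.8400
¬A5 ∨ A3 = a + b − a·b on (0.8400, 0.3500) = 0.8960
¬A4 = 1 − 0.5800 = 0.4200
¬A4 ∨ A2 = a + b − a·b on (0.4200, 0.5500) = 0.7390
(¬A5 ∨ A3) ∧ (¬A4 ∨ A2) = a·b on (0.8960, 0.7390) = 0.6621
¬A3 = 1 − 0.3500 = 0.6500
¬A3 ∨ A5 = a + b − a·b on (0.6500, 0.1600) = 0.7060
A2 ∧ (¬A3 ∨ A5) = a·b on (0.5500, 0.7060) = 0.3883
((¬A5 ∨ A3) ∧ (¬A4 ∨ A2)) ∧ (A2 ∧ (¬A3 ∨ A5)) = a·b on (0.6621, 0.3883) = 0.2571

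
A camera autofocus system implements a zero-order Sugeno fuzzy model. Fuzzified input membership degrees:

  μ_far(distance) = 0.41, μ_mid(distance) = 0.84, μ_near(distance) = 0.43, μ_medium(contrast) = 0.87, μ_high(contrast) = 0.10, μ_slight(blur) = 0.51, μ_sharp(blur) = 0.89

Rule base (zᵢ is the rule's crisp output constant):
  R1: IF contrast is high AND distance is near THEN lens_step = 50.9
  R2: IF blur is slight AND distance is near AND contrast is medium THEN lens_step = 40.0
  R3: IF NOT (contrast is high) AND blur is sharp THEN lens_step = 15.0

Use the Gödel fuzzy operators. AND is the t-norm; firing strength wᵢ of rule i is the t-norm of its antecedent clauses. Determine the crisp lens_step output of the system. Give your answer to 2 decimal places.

R1 (z=50.9): high=0.10, near=0.43; AND[min(a, b)] → w = 0.10
R2 (z=40.0): slight=0.51, near=0.43, medium=0.87; AND[min(a, b)] → w = 0.43
R3 (z=15.0): ¬high=1−0.10=0.90, sharp=0.89; AND[min(a, b)] → w = 0.89
Weighted average = (0.10·50.9 + 0.43·40.0 + 0.89·15.0) / (0.10 + 0.43 + 0.89)
  = 35.6400 / 1.4200 = 25.10

25.10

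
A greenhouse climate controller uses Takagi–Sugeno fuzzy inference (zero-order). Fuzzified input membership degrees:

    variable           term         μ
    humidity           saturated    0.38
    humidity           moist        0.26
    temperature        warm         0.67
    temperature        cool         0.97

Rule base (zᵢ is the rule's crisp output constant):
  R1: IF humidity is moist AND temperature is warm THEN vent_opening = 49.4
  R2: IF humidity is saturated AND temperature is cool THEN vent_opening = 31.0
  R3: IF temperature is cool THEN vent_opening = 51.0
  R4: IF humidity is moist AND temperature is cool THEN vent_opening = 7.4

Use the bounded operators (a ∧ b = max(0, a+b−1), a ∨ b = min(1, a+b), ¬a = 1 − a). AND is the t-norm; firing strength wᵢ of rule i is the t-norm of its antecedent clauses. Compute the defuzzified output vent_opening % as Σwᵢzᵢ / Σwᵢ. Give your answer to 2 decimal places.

40.01

R1 (z=49.4): moist=0.26, warm=0.67; AND[max(0, a+b−1)] → w = 0.00
R2 (z=31.0): saturated=0.38, cool=0.97; AND[max(0, a+b−1)] → w = 0.35
R3 (z=51.0): cool=0.97 → w = 0.97
R4 (z=7.4): moist=0.26, cool=0.97; AND[max(0, a+b−1)] → w = 0.23
Weighted average = (0.00·49.4 + 0.35·31.0 + 0.97·51.0 + 0.23·7.4) / (0.00 + 0.35 + 0.97 + 0.23)
  = 62.0220 / 1.5500 = 40.01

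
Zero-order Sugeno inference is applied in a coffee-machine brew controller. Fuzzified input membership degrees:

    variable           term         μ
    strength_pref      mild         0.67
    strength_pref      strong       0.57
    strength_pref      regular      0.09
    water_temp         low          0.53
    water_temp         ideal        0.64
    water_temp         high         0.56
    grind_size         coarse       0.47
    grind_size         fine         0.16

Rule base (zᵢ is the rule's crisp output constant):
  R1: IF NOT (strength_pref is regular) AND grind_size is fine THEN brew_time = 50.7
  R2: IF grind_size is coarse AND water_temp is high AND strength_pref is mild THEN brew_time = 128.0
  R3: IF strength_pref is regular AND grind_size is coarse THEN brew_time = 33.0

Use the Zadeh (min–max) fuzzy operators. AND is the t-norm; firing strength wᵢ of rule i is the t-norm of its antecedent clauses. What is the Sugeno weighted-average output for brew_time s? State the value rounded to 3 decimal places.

98.947

R1 (z=50.7): ¬regular=1−0.09=0.91, fine=0.16; AND[min(a, b)] → w = 0.16
R2 (z=128.0): coarse=0.47, high=0.56, mild=0.67; AND[min(a, b)] → w = 0.47
R3 (z=33.0): regular=0.09, coarse=0.47; AND[min(a, b)] → w = 0.09
Weighted average = (0.16·50.7 + 0.47·128.0 + 0.09·33.0) / (0.16 + 0.47 + 0.09)
  = 71.2420 / 0.7200 = 98.947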